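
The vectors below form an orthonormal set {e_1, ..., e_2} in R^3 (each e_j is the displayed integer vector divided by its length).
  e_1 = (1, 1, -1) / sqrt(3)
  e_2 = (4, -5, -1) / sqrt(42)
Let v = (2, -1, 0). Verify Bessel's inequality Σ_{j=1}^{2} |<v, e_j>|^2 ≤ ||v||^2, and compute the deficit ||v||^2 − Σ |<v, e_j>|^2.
Σ |<v, e_j>|^2 = 61/14; ||v||^2 = 5; deficit = 9/14

Write each e_j = u_j / sqrt(<u_j, u_j>) where u_j is the displayed integer vector. Then <v, e_j> = <v, u_j> / sqrt(<u_j, u_j>), so |<v, e_j>|^2 = <v, u_j>^2 / <u_j, u_j>.
Coefficients: <v, e_1> = 1/sqrt(3), <v, e_2> = 13/sqrt(42).
Square and sum: Σ |<v, e_j>|^2 = 61/14.
Compute ||v||^2 = v·v = 5.
Deficit = 5 − 61/14 = 9/14 ≥ 0, confirming Bessel's inequality. (The deficit equals ||v − Σ <v,e_j> e_j||^2, the squared distance from v to span{e_j}.)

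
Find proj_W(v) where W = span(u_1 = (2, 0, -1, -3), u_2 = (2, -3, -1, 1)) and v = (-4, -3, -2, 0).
proj_W(v) = (-42/103, -81/103, 21/103, 171/103)

Set up U = [u_1 | ... | u_2] ∈ R^(4×2). The projector onto W = col(U) is P = U (U^T U)^(-1) U^T.
Compute U^T U =
  [14, 2]
  [2, 15],
and U^T v = (-6, 3).
Solve U^T U · c = U^T v for the coefficients: c = (-48/103, 27/103). The projection is proj_W(v) = U c.
Check: (v - proj_W(v)) · u_1 = 0  (should be 0).
Check: (v - proj_W(v)) · u_2 = 0  (should be 0).
Result: proj_W(v) = (-42/103, -81/103, 21/103, 171/103).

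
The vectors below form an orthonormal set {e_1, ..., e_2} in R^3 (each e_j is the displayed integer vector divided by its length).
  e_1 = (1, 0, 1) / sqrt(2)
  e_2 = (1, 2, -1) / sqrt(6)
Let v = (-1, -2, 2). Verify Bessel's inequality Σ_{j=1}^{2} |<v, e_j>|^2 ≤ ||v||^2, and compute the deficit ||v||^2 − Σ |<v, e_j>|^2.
Σ |<v, e_j>|^2 = 26/3; ||v||^2 = 9; deficit = 1/3

Write each e_j = u_j / sqrt(<u_j, u_j>) where u_j is the displayed integer vector. Then <v, e_j> = <v, u_j> / sqrt(<u_j, u_j>), so |<v, e_j>|^2 = <v, u_j>^2 / <u_j, u_j>.
Coefficients: <v, e_1> = 1/sqrt(2), <v, e_2> = -7/sqrt(6).
Square and sum: Σ |<v, e_j>|^2 = 26/3.
Compute ||v||^2 = v·v = 9.
Deficit = 9 − 26/3 = 1/3 ≥ 0, confirming Bessel's inequality. (The deficit equals ||v − Σ <v,e_j> e_j||^2, the squared distance from v to span{e_j}.)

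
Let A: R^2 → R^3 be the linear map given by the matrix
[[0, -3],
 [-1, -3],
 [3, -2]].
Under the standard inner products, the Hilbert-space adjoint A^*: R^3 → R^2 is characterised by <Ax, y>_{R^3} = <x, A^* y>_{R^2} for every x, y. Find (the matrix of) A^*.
A^* = A^T =
[[0, -1, 3],
 [-3, -3, -2]]

For real matrices with standard dot products, the defining identity <Ax, y> = <x, A^* y> gives (Ax)^T y = x^T (A^*) y, i.e. x^T A^T y = x^T (A^*) y. Since this holds for all x, y, we must have A^* = A^T. Therefore
A^* =
[[0, -1, 3],
 [-3, -3, -2]].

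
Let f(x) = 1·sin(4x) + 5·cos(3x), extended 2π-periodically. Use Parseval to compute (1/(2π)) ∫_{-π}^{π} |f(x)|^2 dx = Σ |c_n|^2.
Σ |c_n|^2 = 13

Expand |f|^2 and use orthogonality of {sin(nx), cos(mx)} on [-π, π]:
  ∫_{-π}^{π} sin(nx)^2 dx = π, ∫ cos(mx)^2 dx = π, and cross terms integrate to 0.
So ∫_{-π}^{π} f(x)^2 dx = 1^2 · π + 5^2 · π = (1 + 25)π.
Divide by 2π: (1 + 25)/2 = 13.
By Parseval, this equals Σ |c_n|^2.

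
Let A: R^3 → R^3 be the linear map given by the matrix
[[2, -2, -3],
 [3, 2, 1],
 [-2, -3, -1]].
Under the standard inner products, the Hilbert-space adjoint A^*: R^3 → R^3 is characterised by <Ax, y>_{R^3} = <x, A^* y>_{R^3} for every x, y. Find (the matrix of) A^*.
A^* = A^T =
[[2, 3, -2],
 [-2, 2, -3],
 [-3, 1, -1]]

For real matrices with standard dot products, the defining identity <Ax, y> = <x, A^* y> gives (Ax)^T y = x^T (A^*) y, i.e. x^T A^T y = x^T (A^*) y. Since this holds for all x, y, we must have A^* = A^T. Therefore
A^* =
[[2, 3, -2],
 [-2, 2, -3],
 [-3, 1, -1]].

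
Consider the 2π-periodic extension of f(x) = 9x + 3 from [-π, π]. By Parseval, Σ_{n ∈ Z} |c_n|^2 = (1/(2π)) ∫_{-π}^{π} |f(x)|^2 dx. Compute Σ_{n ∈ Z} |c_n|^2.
Σ |c_n|^2 = 27π^2 + 9

Expand and integrate term by term over [-π, π]:
  ∫ (9x)^2 dx = 81·(2π^3/3); ∫ 2·9·(3)·x dx = 0 (odd integrand); ∫ 3^2 dx = 9·2π.
So (1/(2π)) ∫_{-π}^{π} (9x + 3)^2 dx = 81π^2/3 + 9 = 27π^2 + 9.
Parseval ⇒ Σ |c_n|^2 = 27π^2 + 9.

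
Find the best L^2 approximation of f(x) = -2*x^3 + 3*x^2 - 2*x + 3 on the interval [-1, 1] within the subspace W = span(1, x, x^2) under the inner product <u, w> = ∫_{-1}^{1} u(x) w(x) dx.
g(x) = 3*x^2 - 16*x/5 + 3

The best approximation g ∈ W is the orthogonal projection of f onto W. Writing g = a_0 + a_1 x + a_2 x^2, the coefficients solve the normal equations G · a = b where
  G_{ij} = <φ_i, φ_j> and b_i = <f, φ_i>, with φ_0 = 1, φ_1 = x, φ_2 = x^2.
G =
  [2, 0, 2/3]
  [0, 2/3, 0]
  [2/3, 0, 2/5],
b = (8, -32/15, 16/5).
Solving gives a_0 = 3, a_1 = -16/5, a_2 = 3, so
  g(x) = 3*x^2 - 16*x/5 + 3.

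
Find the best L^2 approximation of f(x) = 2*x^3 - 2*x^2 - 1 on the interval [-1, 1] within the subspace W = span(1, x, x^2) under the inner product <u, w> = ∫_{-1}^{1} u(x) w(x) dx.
g(x) = -2*x^2 + 6*x/5 - 1

The best approximation g ∈ W is the orthogonal projection of f onto W. Writing g = a_0 + a_1 x + a_2 x^2, the coefficients solve the normal equations G · a = b where
  G_{ij} = <φ_i, φ_j> and b_i = <f, φ_i>, with φ_0 = 1, φ_1 = x, φ_2 = x^2.
G =
  [2, 0, 2/3]
  [0, 2/3, 0]
  [2/3, 0, 2/5],
b = (-10/3, 4/5, -22/15).
Solving gives a_0 = -1, a_1 = 6/5, a_2 = -2, so
  g(x) = -2*x^2 + 6*x/5 - 1.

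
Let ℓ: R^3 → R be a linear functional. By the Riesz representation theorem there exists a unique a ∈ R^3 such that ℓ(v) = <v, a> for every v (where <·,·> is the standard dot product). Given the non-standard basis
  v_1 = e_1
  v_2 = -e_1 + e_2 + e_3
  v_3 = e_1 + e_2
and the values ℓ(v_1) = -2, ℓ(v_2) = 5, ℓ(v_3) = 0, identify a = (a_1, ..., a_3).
a = (-2, 2, 1)

Write a = (a_1, ..., a_3) in the standard basis. For each basis vector v_i, ℓ(v_i) = <v_i, a> is a linear equation in the a_j's. Collect the n equations into a matrix system V a = ℓ, where row i of V is v_i (expressed in the standard basis). Since V is invertible (lower-triangular with 1s on the diagonal, up to permutation), solve by back-substitution:
  V =
[[1, 0, 0],
 [-1, 1, 1],
 [1, 1, 0]]
  V a = (-2, 5, 0)
Solving gives a = (-2, 2, 1).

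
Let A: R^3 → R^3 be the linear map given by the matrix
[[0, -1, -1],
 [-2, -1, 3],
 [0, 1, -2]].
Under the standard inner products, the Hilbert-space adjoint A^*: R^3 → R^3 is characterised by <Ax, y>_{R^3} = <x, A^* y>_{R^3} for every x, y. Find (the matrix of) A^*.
A^* = A^T =
[[0, -2, 0],
 [-1, -1, 1],
 [-1, 3, -2]]

For real matrices with standard dot products, the defining identity <Ax, y> = <x, A^* y> gives (Ax)^T y = x^T (A^*) y, i.e. x^T A^T y = x^T (A^*) y. Since this holds for all x, y, we must have A^* = A^T. Therefore
A^* =
[[0, -2, 0],
 [-1, -1, 1],
 [-1, 3, -2]].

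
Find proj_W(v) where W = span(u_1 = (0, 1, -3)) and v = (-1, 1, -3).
proj_W(v) = (0, 1, -3)

Set up U = [u_1 | ... | u_1] ∈ R^(3×1). The projector onto W = col(U) is P = U (U^T U)^(-1) U^T.
Compute U^T U =
  [10],
and U^T v = (10).
Solve U^T U · c = U^T v for the coefficients: c = (1). The projection is proj_W(v) = U c.
Check: (v - proj_W(v)) · u_1 = 0  (should be 0).
Result: proj_W(v) = (0, 1, -3).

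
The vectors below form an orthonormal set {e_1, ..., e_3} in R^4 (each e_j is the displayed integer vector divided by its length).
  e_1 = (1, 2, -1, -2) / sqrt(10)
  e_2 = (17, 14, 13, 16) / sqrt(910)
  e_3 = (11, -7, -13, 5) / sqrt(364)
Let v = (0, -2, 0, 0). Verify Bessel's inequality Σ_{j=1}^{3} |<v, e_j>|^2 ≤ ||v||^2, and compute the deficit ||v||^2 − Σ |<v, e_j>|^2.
Σ |<v, e_j>|^2 = 3; ||v||^2 = 4; deficit = 1

Write each e_j = u_j / sqrt(<u_j, u_j>) where u_j is the displayed integer vector. Then <v, e_j> = <v, u_j> / sqrt(<u_j, u_j>), so |<v, e_j>|^2 = <v, u_j>^2 / <u_j, u_j>.
Coefficients: <v, e_1> = -4/sqrt(10), <v, e_2> = -28/sqrt(910), <v, e_3> = 14/sqrt(364).
Square and sum: Σ |<v, e_j>|^2 = 3.
Compute ||v||^2 = v·v = 4.
Deficit = 4 − 3 = 1 ≥ 0, confirming Bessel's inequality. (The deficit equals ||v − Σ <v,e_j> e_j||^2, the squared distance from v to span{e_j}.)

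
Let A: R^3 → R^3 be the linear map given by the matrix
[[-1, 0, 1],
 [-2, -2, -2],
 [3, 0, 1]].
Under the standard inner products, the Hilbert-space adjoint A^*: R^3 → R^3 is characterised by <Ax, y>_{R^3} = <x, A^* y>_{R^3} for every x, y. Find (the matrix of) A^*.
A^* = A^T =
[[-1, -2, 3],
 [0, -2, 0],
 [1, -2, 1]]

For real matrices with standard dot products, the defining identity <Ax, y> = <x, A^* y> gives (Ax)^T y = x^T (A^*) y, i.e. x^T A^T y = x^T (A^*) y. Since this holds for all x, y, we must have A^* = A^T. Therefore
A^* =
[[-1, -2, 3],
 [0, -2, 0],
 [1, -2, 1]].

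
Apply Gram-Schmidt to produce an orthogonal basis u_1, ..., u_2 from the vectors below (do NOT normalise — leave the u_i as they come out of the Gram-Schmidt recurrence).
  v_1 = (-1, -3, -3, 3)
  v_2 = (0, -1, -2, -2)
Orthogonal basis:
  u_1 = (-1, -3, -3, 3)
  u_2 = (3/28, -19/28, -47/28, -65/28)

Apply the Gram-Schmidt recurrence
  u_1 = v_1
  u_i = v_i − Σ_{j<i} ((v_i · u_j) / (u_j · u_j)) · u_j.

Step by step this gives:
  u_1 = (-1, -3, -3, 3)
  u_2 = (3/28, -19/28, -47/28, -65/28)

Orthogonality check:
  u_2 · u_1 = 0 (should be 0)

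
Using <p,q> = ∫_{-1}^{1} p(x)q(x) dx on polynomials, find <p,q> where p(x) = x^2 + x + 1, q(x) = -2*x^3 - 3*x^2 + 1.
<p,q> = -4/3

Expand the product: p(x)·q(x) = -2*x^5 - 5*x^4 - 5*x^3 - 2*x^2 + x + 1.
∫_{-1}^{1} of each monomial x^k gives [2/(k+1) if k even, 0 if k odd]. Integrating term-by-term (or equivalently evaluating the antiderivative F(x) = -x^6/3 - x^5 - 5*x^4/4 - 2*x^3/3 + x^2/2 + x at the endpoints):
  F(1) − F(−1) = -7/4 − (-5/12) = -4/3.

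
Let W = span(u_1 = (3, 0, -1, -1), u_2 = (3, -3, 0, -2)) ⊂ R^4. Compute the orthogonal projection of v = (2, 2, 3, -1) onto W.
proj_W(v) = (12/11, 6/11, -6/11, -2/11)

Set up U = [u_1 | ... | u_2] ∈ R^(4×2). The projector onto W = col(U) is P = U (U^T U)^(-1) U^T.
Compute U^T U =
  [11, 11]
  [11, 22],
and U^T v = (4, 2).
Solve U^T U · c = U^T v for the coefficients: c = (6/11, -2/11). The projection is proj_W(v) = U c.
Check: (v - proj_W(v)) · u_1 = 0  (should be 0).
Check: (v - proj_W(v)) · u_2 = 0  (should be 0).
Result: proj_W(v) = (12/11, 6/11, -6/11, -2/11).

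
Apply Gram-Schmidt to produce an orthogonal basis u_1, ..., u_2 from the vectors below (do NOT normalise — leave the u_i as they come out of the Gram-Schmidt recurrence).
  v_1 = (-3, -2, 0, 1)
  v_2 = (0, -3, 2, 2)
Orthogonal basis:
  u_1 = (-3, -2, 0, 1)
  u_2 = (12/7, -13/7, 2, 10/7)

Apply the Gram-Schmidt recurrence
  u_1 = v_1
  u_i = v_i − Σ_{j<i} ((v_i · u_j) / (u_j · u_j)) · u_j.

Step by step this gives:
  u_1 = (-3, -2, 0, 1)
  u_2 = (12/7, -13/7, 2, 10/7)

Orthogonality check:
  u_2 · u_1 = 0 (should be 0)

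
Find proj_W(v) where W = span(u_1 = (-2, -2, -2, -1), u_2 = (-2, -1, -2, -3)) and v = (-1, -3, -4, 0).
proj_W(v) = (-32/13, -199/65, -32/13, -2/65)

Set up U = [u_1 | ... | u_2] ∈ R^(4×2). The projector onto W = col(U) is P = U (U^T U)^(-1) U^T.
Compute U^T U =
  [13, 13]
  [13, 18],
and U^T v = (16, 13).
Solve U^T U · c = U^T v for the coefficients: c = (119/65, -3/5). The projection is proj_W(v) = U c.
Check: (v - proj_W(v)) · u_1 = 0  (should be 0).
Check: (v - proj_W(v)) · u_2 = 0  (should be 0).
Result: proj_W(v) = (-32/13, -199/65, -32/13, -2/65).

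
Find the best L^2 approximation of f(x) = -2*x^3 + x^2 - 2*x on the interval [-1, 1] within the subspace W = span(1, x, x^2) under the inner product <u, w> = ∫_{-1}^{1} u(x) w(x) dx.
g(x) = x^2 - 16*x/5

The best approximation g ∈ W is the orthogonal projection of f onto W. Writing g = a_0 + a_1 x + a_2 x^2, the coefficients solve the normal equations G · a = b where
  G_{ij} = <φ_i, φ_j> and b_i = <f, φ_i>, with φ_0 = 1, φ_1 = x, φ_2 = x^2.
G =
  [2, 0, 2/3]
  [0, 2/3, 0]
  [2/3, 0, 2/5],
b = (2/3, -32/15, 2/5).
Solving gives a_0 = 0, a_1 = -16/5, a_2 = 1, so
  g(x) = x^2 - 16*x/5.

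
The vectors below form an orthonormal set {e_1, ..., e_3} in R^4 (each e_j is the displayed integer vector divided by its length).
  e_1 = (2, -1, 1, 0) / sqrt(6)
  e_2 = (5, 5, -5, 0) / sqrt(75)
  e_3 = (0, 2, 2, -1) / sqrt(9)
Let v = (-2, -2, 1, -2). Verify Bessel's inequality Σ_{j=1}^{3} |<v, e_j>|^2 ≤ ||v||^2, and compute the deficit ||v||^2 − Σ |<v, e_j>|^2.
Σ |<v, e_j>|^2 = 17/2; ||v||^2 = 13; deficit = 9/2

Write each e_j = u_j / sqrt(<u_j, u_j>) where u_j is the displayed integer vector. Then <v, e_j> = <v, u_j> / sqrt(<u_j, u_j>), so |<v, e_j>|^2 = <v, u_j>^2 / <u_j, u_j>.
Coefficients: <v, e_1> = -1/sqrt(6), <v, e_2> = -25/sqrt(75), <v, e_3> = 0/sqrt(9).
Square and sum: Σ |<v, e_j>|^2 = 17/2.
Compute ||v||^2 = v·v = 13.
Deficit = 13 − 17/2 = 9/2 ≥ 0, confirming Bessel's inequality. (The deficit equals ||v − Σ <v,e_j> e_j||^2, the squared distance from v to span{e_j}.)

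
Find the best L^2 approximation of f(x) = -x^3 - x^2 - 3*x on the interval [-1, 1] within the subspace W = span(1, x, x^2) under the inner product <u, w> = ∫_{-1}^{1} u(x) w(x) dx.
g(x) = -x^2 - 18*x/5

The best approximation g ∈ W is the orthogonal projection of f onto W. Writing g = a_0 + a_1 x + a_2 x^2, the coefficients solve the normal equations G · a = b where
  G_{ij} = <φ_i, φ_j> and b_i = <f, φ_i>, with φ_0 = 1, φ_1 = x, φ_2 = x^2.
G =
  [2, 0, 2/3]
  [0, 2/3, 0]
  [2/3, 0, 2/5],
b = (-2/3, -12/5, -2/5).
Solving gives a_0 = 0, a_1 = -18/5, a_2 = -1, so
  g(x) = -x^2 - 18*x/5.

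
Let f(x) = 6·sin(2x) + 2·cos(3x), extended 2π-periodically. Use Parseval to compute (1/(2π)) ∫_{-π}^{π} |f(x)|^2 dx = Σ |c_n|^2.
Σ |c_n|^2 = 20

Expand |f|^2 and use orthogonality of {sin(nx), cos(mx)} on [-π, π]:
  ∫_{-π}^{π} sin(nx)^2 dx = π, ∫ cos(mx)^2 dx = π, and cross terms integrate to 0.
So ∫_{-π}^{π} f(x)^2 dx = 6^2 · π + 2^2 · π = (36 + 4)π.
Divide by 2π: (36 + 4)/2 = 20.
By Parseval, this equals Σ |c_n|^2.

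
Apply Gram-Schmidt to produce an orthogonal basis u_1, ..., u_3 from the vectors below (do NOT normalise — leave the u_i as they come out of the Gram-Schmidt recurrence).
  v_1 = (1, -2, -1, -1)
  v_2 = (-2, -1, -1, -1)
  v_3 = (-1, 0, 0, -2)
Orthogonal basis:
  u_1 = (1, -2, -1, -1)
  u_2 = (-16/7, -3/7, -5/7, -5/7)
  u_3 = (8/45, 8/15, 5/9, -13/9)

Apply the Gram-Schmidt recurrence
  u_1 = v_1
  u_i = v_i − Σ_{j<i} ((v_i · u_j) / (u_j · u_j)) · u_j.

Step by step this gives:
  u_1 = (1, -2, -1, -1)
  u_2 = (-16/7, -3/7, -5/7, -5/7)
  u_3 = (8/45, 8/15, 5/9, -13/9)

Orthogonality check:
  u_2 · u_1 = 0 (should be 0)
  u_3 · u_1 = 0 (should be 0)
  u_3 · u_2 = 0 (should be 0)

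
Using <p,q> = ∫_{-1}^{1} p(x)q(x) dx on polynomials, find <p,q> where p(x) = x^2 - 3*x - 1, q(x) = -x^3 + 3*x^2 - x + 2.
<p,q> = -4/15

Expand the product: p(x)·q(x) = -x^5 + 6*x^4 - 9*x^3 + 2*x^2 - 5*x - 2.
∫_{-1}^{1} of each monomial x^k gives [2/(k+1) if k even, 0 if k odd]. Integrating term-by-term (or equivalently evaluating the antiderivative F(x) = -x^6/6 + 6*x^5/5 - 9*x^4/4 + 2*x^3/3 - 5*x^2/2 - 2*x at the endpoints):
  F(1) − F(−1) = -101/20 − (-287/60) = -4/15.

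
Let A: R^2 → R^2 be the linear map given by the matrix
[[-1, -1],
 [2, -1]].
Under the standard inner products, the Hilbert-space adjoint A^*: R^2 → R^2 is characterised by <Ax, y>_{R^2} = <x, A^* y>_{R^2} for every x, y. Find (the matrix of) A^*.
A^* = A^T =
[[-1, 2],
 [-1, -1]]

For real matrices with standard dot products, the defining identity <Ax, y> = <x, A^* y> gives (Ax)^T y = x^T (A^*) y, i.e. x^T A^T y = x^T (A^*) y. Since this holds for all x, y, we must have A^* = A^T. Therefore
A^* =
[[-1, 2],
 [-1, -1]].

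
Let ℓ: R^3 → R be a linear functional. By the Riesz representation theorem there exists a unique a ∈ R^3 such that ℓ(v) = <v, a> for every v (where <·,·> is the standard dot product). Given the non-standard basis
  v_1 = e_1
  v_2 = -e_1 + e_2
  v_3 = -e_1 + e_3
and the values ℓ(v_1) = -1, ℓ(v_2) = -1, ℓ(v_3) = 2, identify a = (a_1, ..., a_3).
a = (-1, -2, 1)

Write a = (a_1, ..., a_3) in the standard basis. For each basis vector v_i, ℓ(v_i) = <v_i, a> is a linear equation in the a_j's. Collect the n equations into a matrix system V a = ℓ, where row i of V is v_i (expressed in the standard basis). Since V is invertible (lower-triangular with 1s on the diagonal, up to permutation), solve by back-substitution:
  V =
[[1, 0, 0],
 [-1, 1, 0],
 [-1, 0, 1]]
  V a = (-1, -1, 2)
Solving gives a = (-1, -2, 1).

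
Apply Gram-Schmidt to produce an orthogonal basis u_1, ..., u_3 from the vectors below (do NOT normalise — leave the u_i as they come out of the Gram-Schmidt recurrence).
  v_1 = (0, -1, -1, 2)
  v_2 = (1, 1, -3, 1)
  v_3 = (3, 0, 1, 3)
Orthogonal basis:
  u_1 = (0, -1, -1, 2)
  u_2 = (1, 5/3, -7/3, -1/3)
  u_3 = (85/28, 25/28, 7/4, 37/28)

Apply the Gram-Schmidt recurrence
  u_1 = v_1
  u_i = v_i − Σ_{j<i} ((v_i · u_j) / (u_j · u_j)) · u_j.

Step by step this gives:
  u_1 = (0, -1, -1, 2)
  u_2 = (1, 5/3, -7/3, -1/3)
  u_3 = (85/28, 25/28, 7/4, 37/28)

Orthogonality check:
  u_2 · u_1 = 0 (should be 0)
  u_3 · u_1 = 0 (should be 0)
  u_3 · u_2 = 0 (should be 0)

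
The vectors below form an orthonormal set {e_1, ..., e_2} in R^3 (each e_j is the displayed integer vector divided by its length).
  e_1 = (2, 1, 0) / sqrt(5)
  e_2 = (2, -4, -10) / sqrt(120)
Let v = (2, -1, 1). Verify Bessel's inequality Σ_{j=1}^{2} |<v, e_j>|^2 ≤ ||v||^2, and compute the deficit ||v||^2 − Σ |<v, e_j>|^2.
Σ |<v, e_j>|^2 = 11/6; ||v||^2 = 6; deficit = 25/6

Write each e_j = u_j / sqrt(<u_j, u_j>) where u_j is the displayed integer vector. Then <v, e_j> = <v, u_j> / sqrt(<u_j, u_j>), so |<v, e_j>|^2 = <v, u_j>^2 / <u_j, u_j>.
Coefficients: <v, e_1> = 3/sqrt(5), <v, e_2> = -2/sqrt(120).
Square and sum: Σ |<v, e_j>|^2 = 11/6.
Compute ||v||^2 = v·v = 6.
Deficit = 6 − 11/6 = 25/6 ≥ 0, confirming Bessel's inequality. (The deficit equals ||v − Σ <v,e_j> e_j||^2, the squared distance from v to span{e_j}.)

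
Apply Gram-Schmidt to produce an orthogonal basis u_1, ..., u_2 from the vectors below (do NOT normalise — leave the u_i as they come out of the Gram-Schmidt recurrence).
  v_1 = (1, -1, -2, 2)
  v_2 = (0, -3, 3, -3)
Orthogonal basis:
  u_1 = (1, -1, -2, 2)
  u_2 = (9/10, -39/10, 6/5, -6/5)

Apply the Gram-Schmidt recurrence
  u_1 = v_1
  u_i = v_i − Σ_{j<i} ((v_i · u_j) / (u_j · u_j)) · u_j.

Step by step this gives:
  u_1 = (1, -1, -2, 2)
  u_2 = (9/10, -39/10, 6/5, -6/5)

Orthogonality check:
  u_2 · u_1 = 0 (should be 0)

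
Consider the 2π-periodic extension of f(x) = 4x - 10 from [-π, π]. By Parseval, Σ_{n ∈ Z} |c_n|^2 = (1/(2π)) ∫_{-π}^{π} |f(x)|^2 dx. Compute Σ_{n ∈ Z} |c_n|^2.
Σ |c_n|^2 = 16π^2/3 + 100

Expand and integrate term by term over [-π, π]:
  ∫ (4x)^2 dx = 16·(2π^3/3); ∫ 2·4·(-10)·x dx = 0 (odd integrand); ∫ (-10)^2 dx = 100·2π.
So (1/(2π)) ∫_{-π}^{π} (4x - 10)^2 dx = 16π^2/3 + 100 = 16π^2/3 + 100.
Parseval ⇒ Σ |c_n|^2 = 16π^2/3 + 100.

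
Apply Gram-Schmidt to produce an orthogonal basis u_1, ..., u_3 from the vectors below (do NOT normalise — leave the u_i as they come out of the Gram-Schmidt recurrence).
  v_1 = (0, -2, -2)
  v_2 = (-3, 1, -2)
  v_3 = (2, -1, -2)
Orthogonal basis:
  u_1 = (0, -2, -2)
  u_2 = (-3, 3/2, -3/2)
  u_3 = (1, 1, -1)

Apply the Gram-Schmidt recurrence
  u_1 = v_1
  u_i = v_i − Σ_{j<i} ((v_i · u_j) / (u_j · u_j)) · u_j.

Step by step this gives:
  u_1 = (0, -2, -2)
  u_2 = (-3, 3/2, -3/2)
  u_3 = (1, 1, -1)

Orthogonality check:
  u_2 · u_1 = 0 (should be 0)
  u_3 · u_1 = 0 (should be 0)
  u_3 · u_2 = 0 (should be 0)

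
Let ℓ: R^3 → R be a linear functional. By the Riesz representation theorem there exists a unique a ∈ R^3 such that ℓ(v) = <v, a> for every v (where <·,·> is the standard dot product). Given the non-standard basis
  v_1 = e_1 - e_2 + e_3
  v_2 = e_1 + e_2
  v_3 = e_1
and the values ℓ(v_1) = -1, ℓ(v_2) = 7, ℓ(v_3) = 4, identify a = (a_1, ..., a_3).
a = (4, 3, -2)

Write a = (a_1, ..., a_3) in the standard basis. For each basis vector v_i, ℓ(v_i) = <v_i, a> is a linear equation in the a_j's. Collect the n equations into a matrix system V a = ℓ, where row i of V is v_i (expressed in the standard basis). Since V is invertible (lower-triangular with 1s on the diagonal, up to permutation), solve by back-substitution:
  V =
[[1, -1, 1],
 [1, 1, 0],
 [1, 0, 0]]
  V a = (-1, 7, 4)
Solving gives a = (4, 3, -2).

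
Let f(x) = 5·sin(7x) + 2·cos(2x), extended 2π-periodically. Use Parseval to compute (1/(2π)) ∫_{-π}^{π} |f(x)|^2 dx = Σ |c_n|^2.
Σ |c_n|^2 = 29/2

Expand |f|^2 and use orthogonality of {sin(nx), cos(mx)} on [-π, π]:
  ∫_{-π}^{π} sin(nx)^2 dx = π, ∫ cos(mx)^2 dx = π, and cross terms integrate to 0.
So ∫_{-π}^{π} f(x)^2 dx = 5^2 · π + 2^2 · π = (25 + 4)π.
Divide by 2π: (25 + 4)/2 = 29/2.
By Parseval, this equals Σ |c_n|^2.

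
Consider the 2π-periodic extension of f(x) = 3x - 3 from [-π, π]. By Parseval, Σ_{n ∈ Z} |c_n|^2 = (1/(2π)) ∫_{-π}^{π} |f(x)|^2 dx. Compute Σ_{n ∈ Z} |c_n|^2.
Σ |c_n|^2 = 3π^2 + 9

Expand and integrate term by term over [-π, π]:
  ∫ (3x)^2 dx = 9·(2π^3/3); ∫ 2·3·(-3)·x dx = 0 (odd integrand); ∫ (-3)^2 dx = 9·2π.
So (1/(2π)) ∫_{-π}^{π} (3x - 3)^2 dx = 9π^2/3 + 9 = 3π^2 + 9.
Parseval ⇒ Σ |c_n|^2 = 3π^2 + 9.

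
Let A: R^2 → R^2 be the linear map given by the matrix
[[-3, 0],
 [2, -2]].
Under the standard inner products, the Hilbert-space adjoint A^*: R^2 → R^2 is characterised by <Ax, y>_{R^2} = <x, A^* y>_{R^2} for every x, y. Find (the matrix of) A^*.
A^* = A^T =
[[-3, 2],
 [0, -2]]

For real matrices with standard dot products, the defining identity <Ax, y> = <x, A^* y> gives (Ax)^T y = x^T (A^*) y, i.e. x^T A^T y = x^T (A^*) y. Since this holds for all x, y, we must have A^* = A^T. Therefore
A^* =
[[-3, 2],
 [0, -2]].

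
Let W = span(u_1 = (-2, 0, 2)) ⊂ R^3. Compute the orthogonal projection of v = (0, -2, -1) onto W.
proj_W(v) = (1/2, 0, -1/2)

Set up U = [u_1 | ... | u_1] ∈ R^(3×1). The projector onto W = col(U) is P = U (U^T U)^(-1) U^T.
Compute U^T U =
  [8],
and U^T v = (-2).
Solve U^T U · c = U^T v for the coefficients: c = (-1/4). The projection is proj_W(v) = U c.
Check: (v - proj_W(v)) · u_1 = 0  (should be 0).
Result: proj_W(v) = (1/2, 0, -1/2).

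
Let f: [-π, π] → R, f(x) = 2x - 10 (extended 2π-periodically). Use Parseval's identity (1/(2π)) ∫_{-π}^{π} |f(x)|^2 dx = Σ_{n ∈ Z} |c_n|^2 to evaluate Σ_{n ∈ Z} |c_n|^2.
Σ |c_n|^2 = 4π^2/3 + 100

Expand and integrate term by term over [-π, π]:
  ∫ (2x)^2 dx = 4·(2π^3/3); ∫ 2·2·(-10)·x dx = 0 (odd integrand); ∫ (-10)^2 dx = 100·2π.
So (1/(2π)) ∫_{-π}^{π} (2x - 10)^2 dx = 4π^2/3 + 100 = 4π^2/3 + 100.
Parseval ⇒ Σ |c_n|^2 = 4π^2/3 + 100.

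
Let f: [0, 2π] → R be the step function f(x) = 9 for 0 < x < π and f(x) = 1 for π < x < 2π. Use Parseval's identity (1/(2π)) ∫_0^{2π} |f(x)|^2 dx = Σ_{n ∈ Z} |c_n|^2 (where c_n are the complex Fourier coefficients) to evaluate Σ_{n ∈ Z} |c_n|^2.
Σ |c_n|^2 = 41

Parseval equates the L^2 energy of f (normalised by 1/(2π)) with the ℓ^2 sum of its Fourier coefficients: (1/(2π)) ∫_0^{2π} |f|^2 = Σ |c_n|^2.
Compute the left side: (1/(2π)) [∫_0^π 9^2 dx + ∫_π^{2π} 1^2 dx] = (1/(2π)) · (81π + 1π) = (81 + 1)/2 = 41.
So Σ_{n ∈ Z} |c_n|^2 = 41.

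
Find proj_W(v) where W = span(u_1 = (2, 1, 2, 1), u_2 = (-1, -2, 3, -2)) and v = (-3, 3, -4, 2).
proj_W(v) = (-67/90, 109/90, -149/30, 109/90)

Set up U = [u_1 | ... | u_2] ∈ R^(4×2). The projector onto W = col(U) is P = U (U^T U)^(-1) U^T.
Compute U^T U =
  [10, 0]
  [0, 18],
and U^T v = (-9, -19).
Solve U^T U · c = U^T v for the coefficients: c = (-9/10, -19/18). The projection is proj_W(v) = U c.
Check: (v - proj_W(v)) · u_1 = 0  (should be 0).
Check: (v - proj_W(v)) · u_2 = 0  (should be 0).
Result: proj_W(v) = (-67/90, 109/90, -149/30, 109/90).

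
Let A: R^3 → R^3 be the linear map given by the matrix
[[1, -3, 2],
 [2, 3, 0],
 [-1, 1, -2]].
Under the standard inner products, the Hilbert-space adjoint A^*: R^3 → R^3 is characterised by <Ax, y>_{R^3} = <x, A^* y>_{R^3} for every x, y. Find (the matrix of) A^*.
A^* = A^T =
[[1, 2, -1],
 [-3, 3, 1],
 [2, 0, -2]]

For real matrices with standard dot products, the defining identity <Ax, y> = <x, A^* y> gives (Ax)^T y = x^T (A^*) y, i.e. x^T A^T y = x^T (A^*) y. Since this holds for all x, y, we must have A^* = A^T. Therefore
A^* =
[[1, 2, -1],
 [-3, 3, 1],
 [2, 0, -2]].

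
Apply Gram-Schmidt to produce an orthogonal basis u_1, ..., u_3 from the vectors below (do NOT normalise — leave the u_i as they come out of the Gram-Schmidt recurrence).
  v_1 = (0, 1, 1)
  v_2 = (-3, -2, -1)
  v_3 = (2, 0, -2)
Orthogonal basis:
  u_1 = (0, 1, 1)
  u_2 = (-3, -1/2, 1/2)
  u_3 = (-4/19, 12/19, -12/19)

Apply the Gram-Schmidt recurrence
  u_1 = v_1
  u_i = v_i − Σ_{j<i} ((v_i · u_j) / (u_j · u_j)) · u_j.

Step by step this gives:
  u_1 = (0, 1, 1)
  u_2 = (-3, -1/2, 1/2)
  u_3 = (-4/19, 12/19, -12/19)

Orthogonality check:
  u_2 · u_1 = 0 (should be 0)
  u_3 · u_1 = 0 (should be 0)
  u_3 · u_2 = 0 (should be 0)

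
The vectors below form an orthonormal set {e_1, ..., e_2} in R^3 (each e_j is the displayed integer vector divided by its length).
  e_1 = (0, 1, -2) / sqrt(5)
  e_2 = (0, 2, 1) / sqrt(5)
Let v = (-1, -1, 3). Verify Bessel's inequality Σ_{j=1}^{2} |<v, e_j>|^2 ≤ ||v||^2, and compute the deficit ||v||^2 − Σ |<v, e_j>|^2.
Σ |<v, e_j>|^2 = 10; ||v||^2 = 11; deficit = 1

Write each e_j = u_j / sqrt(<u_j, u_j>) where u_j is the displayed integer vector. Then <v, e_j> = <v, u_j> / sqrt(<u_j, u_j>), so |<v, e_j>|^2 = <v, u_j>^2 / <u_j, u_j>.
Coefficients: <v, e_1> = -7/sqrt(5), <v, e_2> = 1/sqrt(5).
Square and sum: Σ |<v, e_j>|^2 = 10.
Compute ||v||^2 = v·v = 11.
Deficit = 11 − 10 = 1 ≥ 0, confirming Bessel's inequality. (The deficit equals ||v − Σ <v,e_j> e_j||^2, the squared distance from v to span{e_j}.)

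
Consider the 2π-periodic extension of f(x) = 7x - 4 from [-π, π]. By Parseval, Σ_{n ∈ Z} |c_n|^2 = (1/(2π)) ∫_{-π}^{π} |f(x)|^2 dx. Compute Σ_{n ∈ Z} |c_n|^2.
Σ |c_n|^2 = 49π^2/3 + 16

Expand and integrate term by term over [-π, π]:
  ∫ (7x)^2 dx = 49·(2π^3/3); ∫ 2·7·(-4)·x dx = 0 (odd integrand); ∫ (-4)^2 dx = 16·2π.
So (1/(2π)) ∫_{-π}^{π} (7x - 4)^2 dx = 49π^2/3 + 16 = 49π^2/3 + 16.
Parseval ⇒ Σ |c_n|^2 = 49π^2/3 + 16.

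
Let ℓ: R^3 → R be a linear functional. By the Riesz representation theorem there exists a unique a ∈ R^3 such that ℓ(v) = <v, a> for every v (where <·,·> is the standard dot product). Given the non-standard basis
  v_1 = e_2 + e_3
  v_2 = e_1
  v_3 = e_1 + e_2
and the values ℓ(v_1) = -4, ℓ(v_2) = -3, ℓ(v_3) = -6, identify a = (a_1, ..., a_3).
a = (-3, -3, -1)

Write a = (a_1, ..., a_3) in the standard basis. For each basis vector v_i, ℓ(v_i) = <v_i, a> is a linear equation in the a_j's. Collect the n equations into a matrix system V a = ℓ, where row i of V is v_i (expressed in the standard basis). Since V is invertible (lower-triangular with 1s on the diagonal, up to permutation), solve by back-substitution:
  V =
[[0, 1, 1],
 [1, 0, 0],
 [1, 1, 0]]
  V a = (-4, -3, -6)
Solving gives a = (-3, -3, -1).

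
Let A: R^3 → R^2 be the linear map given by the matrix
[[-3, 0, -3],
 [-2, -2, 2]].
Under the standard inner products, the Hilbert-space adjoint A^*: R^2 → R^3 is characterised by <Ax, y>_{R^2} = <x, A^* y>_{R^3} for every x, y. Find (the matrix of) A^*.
A^* = A^T =
[[-3, -2],
 [0, -2],
 [-3, 2]]

For real matrices with standard dot products, the defining identity <Ax, y> = <x, A^* y> gives (Ax)^T y = x^T (A^*) y, i.e. x^T A^T y = x^T (A^*) y. Since this holds for all x, y, we must have A^* = A^T. Therefore
A^* =
[[-3, -2],
 [0, -2],
 [-3, 2]].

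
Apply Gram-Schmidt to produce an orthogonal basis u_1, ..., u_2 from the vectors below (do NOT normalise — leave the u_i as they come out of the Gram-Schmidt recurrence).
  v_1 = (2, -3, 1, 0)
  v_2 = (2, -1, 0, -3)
Orthogonal basis:
  u_1 = (2, -3, 1, 0)
  u_2 = (1, 1/2, -1/2, -3)

Apply the Gram-Schmidt recurrence
  u_1 = v_1
  u_i = v_i − Σ_{j<i} ((v_i · u_j) / (u_j · u_j)) · u_j.

Step by step this gives:
  u_1 = (2, -3, 1, 0)
  u_2 = (1, 1/2, -1/2, -3)

Orthogonality check:
  u_2 · u_1 = 0 (should be 0)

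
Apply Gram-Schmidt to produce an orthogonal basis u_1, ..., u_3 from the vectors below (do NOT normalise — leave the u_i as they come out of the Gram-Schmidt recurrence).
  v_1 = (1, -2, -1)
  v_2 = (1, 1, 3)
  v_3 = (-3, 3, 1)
Orthogonal basis:
  u_1 = (1, -2, -1)
  u_2 = (5/3, -1/3, 7/3)
  u_3 = (-3/5, -12/25, 9/25)

Apply the Gram-Schmidt recurrence
  u_1 = v_1
  u_i = v_i − Σ_{j<i} ((v_i · u_j) / (u_j · u_j)) · u_j.

Step by step this gives:
  u_1 = (1, -2, -1)
  u_2 = (5/3, -1/3, 7/3)
  u_3 = (-3/5, -12/25, 9/25)

Orthogonality check:
  u_2 · u_1 = 0 (should be 0)
  u_3 · u_1 = 0 (should be 0)
  u_3 · u_2 = 0 (should be 0)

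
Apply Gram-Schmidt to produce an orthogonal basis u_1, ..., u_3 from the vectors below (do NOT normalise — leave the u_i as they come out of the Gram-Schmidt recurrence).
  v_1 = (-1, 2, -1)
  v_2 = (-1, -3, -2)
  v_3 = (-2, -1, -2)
Orthogonal basis:
  u_1 = (-1, 2, -1)
  u_2 = (-3/2, -2, -5/2)
  u_3 = (-7/15, -1/15, 1/3)

Apply the Gram-Schmidt recurrence
  u_1 = v_1
  u_i = v_i − Σ_{j<i} ((v_i · u_j) / (u_j · u_j)) · u_j.

Step by step this gives:
  u_1 = (-1, 2, -1)
  u_2 = (-3/2, -2, -5/2)
  u_3 = (-7/15, -1/15, 1/3)

Orthogonality check:
  u_2 · u_1 = 0 (should be 0)
  u_3 · u_1 = 0 (should be 0)
  u_3 · u_2 = 0 (should be 0)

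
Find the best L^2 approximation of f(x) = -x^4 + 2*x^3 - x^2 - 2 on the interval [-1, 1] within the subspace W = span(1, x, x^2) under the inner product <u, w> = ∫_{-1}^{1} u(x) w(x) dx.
g(x) = -13*x^2/7 + 6*x/5 - 67/35

The best approximation g ∈ W is the orthogonal projection of f onto W. Writing g = a_0 + a_1 x + a_2 x^2, the coefficients solve the normal equations G · a = b where
  G_{ij} = <φ_i, φ_j> and b_i = <f, φ_i>, with φ_0 = 1, φ_1 = x, φ_2 = x^2.
G =
  [2, 0, 2/3]
  [0, 2/3, 0]
  [2/3, 0, 2/5],
b = (-76/15, 4/5, -212/105).
Solving gives a_0 = -67/35, a_1 = 6/5, a_2 = -13/7, so
  g(x) = -13*x^2/7 + 6*x/5 - 67/35.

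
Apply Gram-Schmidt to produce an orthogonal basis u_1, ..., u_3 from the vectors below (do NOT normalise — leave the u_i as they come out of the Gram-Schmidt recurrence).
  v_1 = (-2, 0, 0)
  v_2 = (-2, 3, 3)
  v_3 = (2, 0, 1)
Orthogonal basis:
  u_1 = (-2, 0, 0)
  u_2 = (0, 3, 3)
  u_3 = (0, -1/2, 1/2)

Apply the Gram-Schmidt recurrence
  u_1 = v_1
  u_i = v_i − Σ_{j<i} ((v_i · u_j) / (u_j · u_j)) · u_j.

Step by step this gives:
  u_1 = (-2, 0, 0)
  u_2 = (0, 3, 3)
  u_3 = (0, -1/2, 1/2)

Orthogonality check:
  u_2 · u_1 = 0 (should be 0)
  u_3 · u_1 = 0 (should be 0)
  u_3 · u_2 = 0 (should be 0)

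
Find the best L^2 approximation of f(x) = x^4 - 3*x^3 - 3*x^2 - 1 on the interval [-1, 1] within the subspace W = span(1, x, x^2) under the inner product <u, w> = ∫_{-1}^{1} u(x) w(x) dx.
g(x) = -15*x^2/7 - 9*x/5 - 38/35

The best approximation g ∈ W is the orthogonal projection of f onto W. Writing g = a_0 + a_1 x + a_2 x^2, the coefficients solve the normal equations G · a = b where
  G_{ij} = <φ_i, φ_j> and b_i = <f, φ_i>, with φ_0 = 1, φ_1 = x, φ_2 = x^2.
G =
  [2, 0, 2/3]
  [0, 2/3, 0]
  [2/3, 0, 2/5],
b = (-18/5, -6/5, -166/105).
Solving gives a_0 = -38/35, a_1 = -9/5, a_2 = -15/7, so
  g(x) = -15*x^2/7 - 9*x/5 - 38/35.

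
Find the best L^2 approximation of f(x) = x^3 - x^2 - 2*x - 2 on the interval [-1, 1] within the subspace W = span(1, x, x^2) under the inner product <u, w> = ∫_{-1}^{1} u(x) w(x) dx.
g(x) = -x^2 - 7*x/5 - 2

The best approximation g ∈ W is the orthogonal projection of f onto W. Writing g = a_0 + a_1 x + a_2 x^2, the coefficients solve the normal equations G · a = b where
  G_{ij} = <φ_i, φ_j> and b_i = <f, φ_i>, with φ_0 = 1, φ_1 = x, φ_2 = x^2.
G =
  [2, 0, 2/3]
  [0, 2/3, 0]
  [2/3, 0, 2/5],
b = (-14/3, -14/15, -26/15).
Solving gives a_0 = -2, a_1 = -7/5, a_2 = -1, so
  g(x) = -x^2 - 7*x/5 - 2.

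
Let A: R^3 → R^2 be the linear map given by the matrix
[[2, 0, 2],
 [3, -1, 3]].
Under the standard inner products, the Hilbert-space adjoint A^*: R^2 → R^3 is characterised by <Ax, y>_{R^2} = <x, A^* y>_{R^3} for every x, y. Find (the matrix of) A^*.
A^* = A^T =
[[2, 3],
 [0, -1],
 [2, 3]]

For real matrices with standard dot products, the defining identity <Ax, y> = <x, A^* y> gives (Ax)^T y = x^T (A^*) y, i.e. x^T A^T y = x^T (A^*) y. Since this holds for all x, y, we must have A^* = A^T. Therefore
A^* =
[[2, 3],
 [0, -1],
 [2, 3]].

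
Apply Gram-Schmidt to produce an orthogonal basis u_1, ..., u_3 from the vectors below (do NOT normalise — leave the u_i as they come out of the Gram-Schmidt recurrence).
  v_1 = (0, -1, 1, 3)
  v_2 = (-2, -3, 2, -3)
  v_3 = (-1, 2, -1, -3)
Orthogonal basis:
  u_1 = (0, -1, 1, 3)
  u_2 = (-2, -37/11, 26/11, -21/11)
  u_3 = (-10/9, 13/18, 2/9, 1/6)

Apply the Gram-Schmidt recurrence
  u_1 = v_1
  u_i = v_i − Σ_{j<i} ((v_i · u_j) / (u_j · u_j)) · u_j.

Step by step this gives:
  u_1 = (0, -1, 1, 3)
  u_2 = (-2, -37/11, 26/11, -21/11)
  u_3 = (-10/9, 13/18, 2/9, 1/6)

Orthogonality check:
  u_2 · u_1 = 0 (should be 0)
  u_3 · u_1 = 0 (should be 0)
  u_3 · u_2 = 0 (should be 0)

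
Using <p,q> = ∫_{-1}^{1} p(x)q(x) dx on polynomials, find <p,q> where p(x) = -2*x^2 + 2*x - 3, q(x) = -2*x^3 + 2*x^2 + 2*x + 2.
<p,q> = -96/5

Expand the product: p(x)·q(x) = 4*x^5 - 8*x^4 + 6*x^3 - 6*x^2 - 2*x - 6.
∫_{-1}^{1} of each monomial x^k gives [2/(k+1) if k even, 0 if k odd]. Integrating term-by-term (or equivalently evaluating the antiderivative F(x) = 2*x^6/3 - 8*x^5/5 + 3*x^4/2 - 2*x^3 - x^2 - 6*x at the endpoints):
  F(1) − F(−1) = -253/30 − (323/30) = -96/5.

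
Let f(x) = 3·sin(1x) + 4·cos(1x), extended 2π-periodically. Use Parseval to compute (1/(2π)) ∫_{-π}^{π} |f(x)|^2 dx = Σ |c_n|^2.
Σ |c_n|^2 = 25/2

Expand |f|^2 and use orthogonality of {sin(nx), cos(mx)} on [-π, π]:
  ∫_{-π}^{π} sin(nx)^2 dx = π, ∫ cos(mx)^2 dx = π, and cross terms integrate to 0.
So ∫_{-π}^{π} f(x)^2 dx = 3^2 · π + 4^2 · π = (9 + 16)π.
Divide by 2π: (9 + 16)/2 = 25/2.
By Parseval, this equals Σ |c_n|^2.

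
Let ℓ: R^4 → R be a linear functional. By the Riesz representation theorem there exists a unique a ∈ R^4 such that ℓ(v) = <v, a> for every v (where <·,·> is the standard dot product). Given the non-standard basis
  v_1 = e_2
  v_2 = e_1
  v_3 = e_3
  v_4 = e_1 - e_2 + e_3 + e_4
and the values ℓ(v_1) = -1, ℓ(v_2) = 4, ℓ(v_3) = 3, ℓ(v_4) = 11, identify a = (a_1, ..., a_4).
a = (4, -1, 3, 3)

Write a = (a_1, ..., a_4) in the standard basis. For each basis vector v_i, ℓ(v_i) = <v_i, a> is a linear equation in the a_j's. Collect the n equations into a matrix system V a = ℓ, where row i of V is v_i (expressed in the standard basis). Since V is invertible (lower-triangular with 1s on the diagonal, up to permutation), solve by back-substitution:
  V =
[[0, 1, 0, 0],
 [1, 0, 0, 0],
 [0, 0, 1, 0],
 [1, -1, 1, 1]]
  V a = (-1, 4, 3, 11)
Solving gives a = (4, -1, 3, 3).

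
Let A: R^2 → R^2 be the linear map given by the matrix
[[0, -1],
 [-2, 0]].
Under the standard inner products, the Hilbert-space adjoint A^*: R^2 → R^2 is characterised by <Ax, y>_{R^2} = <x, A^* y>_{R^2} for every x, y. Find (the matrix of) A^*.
A^* = A^T =
[[0, -2],
 [-1, 0]]

For real matrices with standard dot products, the defining identity <Ax, y> = <x, A^* y> gives (Ax)^T y = x^T (A^*) y, i.e. x^T A^T y = x^T (A^*) y. Since this holds for all x, y, we must have A^* = A^T. Therefore
A^* =
[[0, -2],
 [-1, 0]].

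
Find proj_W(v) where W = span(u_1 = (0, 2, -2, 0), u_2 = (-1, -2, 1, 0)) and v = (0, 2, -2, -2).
proj_W(v) = (0, 2, -2, 0)

Set up U = [u_1 | ... | u_2] ∈ R^(4×2). The projector onto W = col(U) is P = U (U^T U)^(-1) U^T.
Compute U^T U =
  [8, -6]
  [-6, 6],
and U^T v = (8, -6).
Solve U^T U · c = U^T v for the coefficients: c = (1, 0). The projection is proj_W(v) = U c.
Check: (v - proj_W(v)) · u_1 = 0  (should be 0).
Check: (v - proj_W(v)) · u_2 = 0  (should be 0).
Result: proj_W(v) = (0, 2, -2, 0).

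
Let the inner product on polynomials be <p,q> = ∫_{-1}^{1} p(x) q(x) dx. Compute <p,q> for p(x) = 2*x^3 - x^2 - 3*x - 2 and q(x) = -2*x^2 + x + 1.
<p,q> = -12/5

Expand the product: p(x)·q(x) = -4*x^5 + 4*x^4 + 7*x^3 - 5*x - 2.
∫_{-1}^{1} of each monomial x^k gives [2/(k+1) if k even, 0 if k odd]. Integrating term-by-term (or equivalently evaluating the antiderivative F(x) = -2*x^6/3 + 4*x^5/5 + 7*x^4/4 - 5*x^2/2 - 2*x at the endpoints):
  F(1) − F(−1) = -157/60 − (-13/60) = -12/5.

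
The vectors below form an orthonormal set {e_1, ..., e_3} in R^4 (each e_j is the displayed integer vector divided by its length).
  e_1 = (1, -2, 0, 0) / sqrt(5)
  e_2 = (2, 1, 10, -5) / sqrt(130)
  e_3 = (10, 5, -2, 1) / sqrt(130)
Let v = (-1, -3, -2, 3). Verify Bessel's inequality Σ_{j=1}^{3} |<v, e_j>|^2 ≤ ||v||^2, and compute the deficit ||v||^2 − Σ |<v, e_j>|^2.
Σ |<v, e_j>|^2 = 99/5; ||v||^2 = 23; deficit = 16/5

Write each e_j = u_j / sqrt(<u_j, u_j>) where u_j is the displayed integer vector. Then <v, e_j> = <v, u_j> / sqrt(<u_j, u_j>), so |<v, e_j>|^2 = <v, u_j>^2 / <u_j, u_j>.
Coefficients: <v, e_1> = 5/sqrt(5), <v, e_2> = -40/sqrt(130), <v, e_3> = -18/sqrt(130).
Square and sum: Σ |<v, e_j>|^2 = 99/5.
Compute ||v||^2 = v·v = 23.
Deficit = 23 − 99/5 = 16/5 ≥ 0, confirming Bessel's inequality. (The deficit equals ||v − Σ <v,e_j> e_j||^2, the squared distance from v to span{e_j}.)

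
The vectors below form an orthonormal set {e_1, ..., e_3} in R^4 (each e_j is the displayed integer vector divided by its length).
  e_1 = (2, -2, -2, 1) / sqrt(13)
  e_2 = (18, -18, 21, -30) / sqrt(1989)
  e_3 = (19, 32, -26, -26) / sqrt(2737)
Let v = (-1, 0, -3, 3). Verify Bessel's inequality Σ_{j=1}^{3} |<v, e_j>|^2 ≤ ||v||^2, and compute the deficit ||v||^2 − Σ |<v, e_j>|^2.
Σ |<v, e_j>|^2 = 2995/161; ||v||^2 = 19; deficit = 64/161

Write each e_j = u_j / sqrt(<u_j, u_j>) where u_j is the displayed integer vector. Then <v, e_j> = <v, u_j> / sqrt(<u_j, u_j>), so |<v, e_j>|^2 = <v, u_j>^2 / <u_j, u_j>.
Coefficients: <v, e_1> = 7/sqrt(13), <v, e_2> = -171/sqrt(1989), <v, e_3> = -19/sqrt(2737).
Square and sum: Σ |<v, e_j>|^2 = 2995/161.
Compute ||v||^2 = v·v = 19.
Deficit = 19 − 2995/161 = 64/161 ≥ 0, confirming Bessel's inequality. (The deficit equals ||v − Σ <v,e_j> e_j||^2, the squared distance from v to span{e_j}.)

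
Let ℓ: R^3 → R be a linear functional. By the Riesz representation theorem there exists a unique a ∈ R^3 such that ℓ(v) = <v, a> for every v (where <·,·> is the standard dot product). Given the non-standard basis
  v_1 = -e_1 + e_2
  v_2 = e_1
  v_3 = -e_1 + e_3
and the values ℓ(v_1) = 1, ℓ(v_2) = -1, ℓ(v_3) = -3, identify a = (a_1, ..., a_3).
a = (-1, 0, -4)

Write a = (a_1, ..., a_3) in the standard basis. For each basis vector v_i, ℓ(v_i) = <v_i, a> is a linear equation in the a_j's. Collect the n equations into a matrix system V a = ℓ, where row i of V is v_i (expressed in the standard basis). Since V is invertible (lower-triangular with 1s on the diagonal, up to permutation), solve by back-substitution:
  V =
[[-1, 1, 0],
 [1, 0, 0],
 [-1, 0, 1]]
  V a = (1, -1, -3)
Solving gives a = (-1, 0, -4).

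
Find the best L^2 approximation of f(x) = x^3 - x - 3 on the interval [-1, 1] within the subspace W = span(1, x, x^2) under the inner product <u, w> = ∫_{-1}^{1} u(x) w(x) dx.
g(x) = -2*x/5 - 3

The best approximation g ∈ W is the orthogonal projection of f onto W. Writing g = a_0 + a_1 x + a_2 x^2, the coefficients solve the normal equations G · a = b where
  G_{ij} = <φ_i, φ_j> and b_i = <f, φ_i>, with φ_0 = 1, φ_1 = x, φ_2 = x^2.
G =
  [2, 0, 2/3]
  [0, 2/3, 0]
  [2/3, 0, 2/5],
b = (-6, -4/15, -2).
Solving gives a_0 = -3, a_1 = -2/5, a_2 = 0, so
  g(x) = -2*x/5 - 3.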